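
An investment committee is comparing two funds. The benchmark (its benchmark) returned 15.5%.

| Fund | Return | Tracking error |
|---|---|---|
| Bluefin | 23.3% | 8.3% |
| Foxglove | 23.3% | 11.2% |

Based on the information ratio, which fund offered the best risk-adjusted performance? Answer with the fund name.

Bluefin

Bluefin: IR = (23.3% − 15.5%) / 8.3% = 0.940
Foxglove: IR = (23.3% − 15.5%) / 11.2% = 0.696
Highest: Bluefin (0.940).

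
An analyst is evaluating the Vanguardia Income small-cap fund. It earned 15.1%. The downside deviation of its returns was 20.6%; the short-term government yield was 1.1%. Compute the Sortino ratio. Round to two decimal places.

0.68

Sortino = (Rp − Rf) / σd = (15.1% − 1.1%) / 20.6% = 14.00% / 20.6% = 0.6796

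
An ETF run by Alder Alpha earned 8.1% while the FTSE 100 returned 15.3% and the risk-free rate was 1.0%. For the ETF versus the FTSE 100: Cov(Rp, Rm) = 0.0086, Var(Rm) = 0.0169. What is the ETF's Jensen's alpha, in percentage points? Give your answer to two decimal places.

β = Cov / Var = 0.0086 / 0.0169 = 0.5089
E[R] = Rf + β(Rm − Rf) = 1.0% + 0.5089 × (15.3% − 1.0%) = 8.2773%
α = Rp − E[R] = 8.1% − 8.2773% = -0.1773

-0.18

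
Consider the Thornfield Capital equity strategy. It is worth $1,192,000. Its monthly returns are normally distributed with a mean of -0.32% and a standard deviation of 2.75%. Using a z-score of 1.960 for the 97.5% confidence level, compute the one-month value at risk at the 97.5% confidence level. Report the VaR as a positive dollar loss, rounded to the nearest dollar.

Return at the 97.5% tail: μ − z·σ = -0.32% − 1.960 × 2.75% = -0.32 − 5.3900 = -5.7100%
VaR = −(-5.7100%) × $1,192,000 = 5.7100% × $1,192,000 = $68,063

$68,063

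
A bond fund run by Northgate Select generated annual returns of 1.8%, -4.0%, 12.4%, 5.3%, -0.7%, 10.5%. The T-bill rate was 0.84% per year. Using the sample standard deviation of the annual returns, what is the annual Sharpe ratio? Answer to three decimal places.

μ = (1.8 − 4 + 12.4 + 5.3 − 0.7 + 10.5) / 6 = 25.30 / 6 = 4.2167%
Σ(r − μ)² = (1.8 − 4.2167)² + (-4 − 4.2167)² + … = 205.1483
sample σ = √(205.1483 / 5) = √41.0297 = 6.4054%
Sharpe = (μ − rf) / σ = (4.2167 − 0.84) / 6.4054 = 3.3767 / 6.4054 = 0.5272

0.527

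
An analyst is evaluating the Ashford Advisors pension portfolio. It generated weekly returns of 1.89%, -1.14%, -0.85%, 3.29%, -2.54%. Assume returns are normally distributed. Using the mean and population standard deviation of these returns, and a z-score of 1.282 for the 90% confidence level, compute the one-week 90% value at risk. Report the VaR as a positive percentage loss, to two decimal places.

r̄ = (1.89 − 1.14 − 0.85 + 3.29 − 2.54) / 5 = 0.650 / 5 = 0.1300%
Population σ = √[Σ(r − r̄)² / 5] = √[22.7854 / 5] = √4.5571 = 2.1347%
VaR = −(r̄ − z·σ) = −(0.1300 − 1.282 × 2.1347) = −(-2.6067) = 2.6067%

2.61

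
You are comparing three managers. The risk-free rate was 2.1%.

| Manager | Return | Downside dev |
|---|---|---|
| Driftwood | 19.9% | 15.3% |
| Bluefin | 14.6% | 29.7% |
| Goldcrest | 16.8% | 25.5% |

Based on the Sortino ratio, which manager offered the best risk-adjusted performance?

Driftwood

Driftwood: Sortino ratio = (19.9% − 2.1%) / 15.3% = 1.163
Bluefin: Sortino ratio = (14.6% − 2.1%) / 29.7% = 0.421
Goldcrest: Sortino ratio = (16.8% − 2.1%) / 25.5% = 0.576
Highest: Driftwood (1.163).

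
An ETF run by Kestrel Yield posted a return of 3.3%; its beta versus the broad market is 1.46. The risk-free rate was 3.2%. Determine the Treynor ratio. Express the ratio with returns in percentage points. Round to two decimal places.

0.07

Treynor = (Rp − Rf) / β = (3.3% − 3.2%) / 1.46 = 0.10 / 1.46 = 0.0685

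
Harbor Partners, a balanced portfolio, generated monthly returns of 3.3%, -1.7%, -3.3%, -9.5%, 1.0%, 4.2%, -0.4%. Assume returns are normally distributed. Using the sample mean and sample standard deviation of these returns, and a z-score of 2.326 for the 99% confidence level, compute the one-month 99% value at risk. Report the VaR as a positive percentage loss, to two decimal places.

Mean return r̄ = -6.40 / 7 = -0.9143%
Σ(r − r̄)² = (3.3 − (-0.9143))² + (-1.7 − (-0.9143))² + … = 127.8686
sample σ = √(127.8686 / 6) = √21.3114 = 4.6164%
VaR = −(r̄ − z·σ) = −(-0.9143 − 2.326 × 4.6164) = −(-11.6520) = 11.6520%

11.65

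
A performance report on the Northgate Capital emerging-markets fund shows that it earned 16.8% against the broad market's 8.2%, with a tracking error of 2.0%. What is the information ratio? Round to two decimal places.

IR = (Rp − Rb) / TE = (16.8% − 8.2%) / 2.0% = 8.60% / 2.0% = 4.3000

4.30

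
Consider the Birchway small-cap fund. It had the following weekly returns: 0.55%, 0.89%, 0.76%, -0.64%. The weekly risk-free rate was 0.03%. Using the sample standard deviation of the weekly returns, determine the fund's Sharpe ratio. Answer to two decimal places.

r̄ = (0.55 + 0.89 + 0.76 − 0.64) / 4 = 0.3900%
Σ(r − r̄)² = 1.4734; sample σ = √(1.4734/3) = 0.7008%
Sharpe = (r̄ − rf) / σ = (0.3900 − 0.03) / 0.7008 = 0.3600 / 0.7008 = 0.5137

0.51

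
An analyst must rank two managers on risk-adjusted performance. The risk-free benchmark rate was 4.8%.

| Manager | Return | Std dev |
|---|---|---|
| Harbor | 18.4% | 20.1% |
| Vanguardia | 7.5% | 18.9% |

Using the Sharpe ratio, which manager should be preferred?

Harbor: Sharpe ratio = (18.4% − 4.8%) / 20.1% = 0.677
Vanguardia: Sharpe ratio = (7.5% − 4.8%) / 18.9% = 0.143
Highest: Harbor (0.677).

Harbor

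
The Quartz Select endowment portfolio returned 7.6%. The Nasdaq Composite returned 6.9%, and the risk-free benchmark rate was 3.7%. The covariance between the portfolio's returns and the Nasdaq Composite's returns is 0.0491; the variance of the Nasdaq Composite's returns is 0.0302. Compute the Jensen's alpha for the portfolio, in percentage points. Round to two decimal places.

-1.30

β = Cov / Var = 0.0491 / 0.0302 = 1.6258
E[R] = Rf + β(Rm − Rf) = 3.7% + 1.6258 × (6.9% − 3.7%) = 8.9026%
α = Rp − E[R] = 7.6% − 8.9026% = -1.3026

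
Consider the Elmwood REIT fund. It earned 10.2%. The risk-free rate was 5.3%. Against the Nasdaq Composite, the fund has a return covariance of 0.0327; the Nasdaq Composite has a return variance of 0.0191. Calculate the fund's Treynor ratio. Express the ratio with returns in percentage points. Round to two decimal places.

β = Cov / Var = 0.0327 / 0.0191 = 1.7120
Treynor = (Rp − Rf) / β = (10.2% − 5.3%) / 1.7120 = 4.90 / 1.7120 = 2.8621

2.86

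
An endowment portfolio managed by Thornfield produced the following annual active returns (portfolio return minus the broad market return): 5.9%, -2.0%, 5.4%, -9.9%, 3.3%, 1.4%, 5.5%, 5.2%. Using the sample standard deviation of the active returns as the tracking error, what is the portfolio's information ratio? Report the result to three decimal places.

0.339

Mean return r̄ = 14.80 / 8 = 1.8500%
Σ(r − r̄)² = (5.9 − 1.8500)² + (-2 − 1.8500)² + … = 208.7400
sample σ = √(208.7400 / 7) = √29.8200 = 5.4608%
IR = r̄ / tracking error = 1.8500 / 5.4608 = 0.3388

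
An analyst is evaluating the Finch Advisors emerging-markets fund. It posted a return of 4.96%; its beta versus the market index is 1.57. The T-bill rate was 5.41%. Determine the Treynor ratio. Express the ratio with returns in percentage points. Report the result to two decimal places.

Treynor = (Rp − Rf) / β = (4.96% − 5.41%) / 1.57 = -0.45 / 1.57 = -0.2866

-0.29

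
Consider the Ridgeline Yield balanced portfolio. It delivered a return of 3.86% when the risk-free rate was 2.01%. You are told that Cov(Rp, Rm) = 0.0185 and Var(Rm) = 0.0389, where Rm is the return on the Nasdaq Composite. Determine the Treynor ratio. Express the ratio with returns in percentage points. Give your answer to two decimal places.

β = Cov / Var = 0.0185 / 0.0389 = 0.4756
Treynor = (Rp − Rf) / β = (3.86% − 2.01%) / 0.4756 = 1.85 / 0.4756 = 3.8898

3.89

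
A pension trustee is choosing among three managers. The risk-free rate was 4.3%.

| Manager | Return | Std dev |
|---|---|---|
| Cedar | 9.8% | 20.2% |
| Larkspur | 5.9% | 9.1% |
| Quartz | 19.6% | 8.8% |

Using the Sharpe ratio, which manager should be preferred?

Quartz

Cedar: Sharpe ratio = (9.8% − 4.3%) / 20.2% = 0.272
Larkspur: Sharpe ratio = (5.9% − 4.3%) / 9.1% = 0.176
Quartz: Sharpe ratio = (19.6% − 4.3%) / 8.8% = 1.739
Highest: Quartz (1.739).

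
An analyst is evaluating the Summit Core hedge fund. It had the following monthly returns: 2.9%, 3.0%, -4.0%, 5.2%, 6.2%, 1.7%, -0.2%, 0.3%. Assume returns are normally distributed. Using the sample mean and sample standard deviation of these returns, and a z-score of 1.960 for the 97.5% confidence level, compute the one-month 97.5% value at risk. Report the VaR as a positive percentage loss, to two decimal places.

4.46

Mean return r̄ = 15.10 / 8 = 1.8875%
Sample std dev = √[73.4088 / 7] = 3.2384%
VaR = −(r̄ − z·σ) = −(1.8875 − 1.960 × 3.2384) = −(-4.4598) = 4.4598%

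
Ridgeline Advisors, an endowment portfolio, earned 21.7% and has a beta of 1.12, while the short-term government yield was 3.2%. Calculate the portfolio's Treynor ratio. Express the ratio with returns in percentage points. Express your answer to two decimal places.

16.52

Treynor = (Rp − Rf) / β = (21.7% − 3.2%) / 1.12 = 18.50 / 1.12 = 16.5179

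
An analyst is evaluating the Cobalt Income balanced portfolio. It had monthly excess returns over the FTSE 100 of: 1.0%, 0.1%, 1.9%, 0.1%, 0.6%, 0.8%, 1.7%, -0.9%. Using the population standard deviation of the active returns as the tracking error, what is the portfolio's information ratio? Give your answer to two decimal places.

μ = (1 + 0.1 + 1.9 + 0.1 + 0.6 + 0.8 + 1.7 − 0.9) / 8 = 5.30 / 8 = 0.6625%
Population std dev = √[5.8188 / 8] = 0.8528%
IR = μ / tracking error = 0.6625 / 0.8528 = 0.7769

0.78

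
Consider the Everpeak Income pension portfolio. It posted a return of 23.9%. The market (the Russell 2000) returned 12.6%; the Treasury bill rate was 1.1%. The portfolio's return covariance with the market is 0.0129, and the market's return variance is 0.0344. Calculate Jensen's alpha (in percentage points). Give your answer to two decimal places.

β = Cov / Var = 0.0129 / 0.0344 = 0.3750
E[R] = Rf + β(Rm − Rf) = 1.1% + 0.3750 × (12.6% − 1.1%) = 5.4125%
α = Rp − E[R] = 23.9% − 5.4125% = 18.4875

18.49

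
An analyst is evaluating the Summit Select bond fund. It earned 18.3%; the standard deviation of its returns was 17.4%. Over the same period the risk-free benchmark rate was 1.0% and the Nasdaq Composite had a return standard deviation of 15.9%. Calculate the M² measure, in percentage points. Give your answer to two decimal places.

16.81

Sharpe = (Rp − Rf) / σp = (18.3% − 1.0%) / 17.4% = 0.9943
M² = Rf + Sharpe × σm = 1.0% + 0.9943 × 15.9% = 16.8094%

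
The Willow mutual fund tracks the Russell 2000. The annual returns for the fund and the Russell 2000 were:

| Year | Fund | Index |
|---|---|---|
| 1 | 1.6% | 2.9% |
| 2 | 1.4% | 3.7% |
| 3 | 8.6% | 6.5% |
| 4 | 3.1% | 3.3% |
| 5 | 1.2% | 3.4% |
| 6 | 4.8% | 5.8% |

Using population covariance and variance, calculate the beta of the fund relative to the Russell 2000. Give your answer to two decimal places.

1.74

r̄p = 3.4500%,  r̄m = 4.2667%
Cov = Σ(rp − r̄p)(rm − r̄m) / 6 = 3.2583
Var(rm) = Σ(rm − r̄m)² / 6 = 1.8689
β = Cov / Var = 3.2583 / 1.8689 = 1.7434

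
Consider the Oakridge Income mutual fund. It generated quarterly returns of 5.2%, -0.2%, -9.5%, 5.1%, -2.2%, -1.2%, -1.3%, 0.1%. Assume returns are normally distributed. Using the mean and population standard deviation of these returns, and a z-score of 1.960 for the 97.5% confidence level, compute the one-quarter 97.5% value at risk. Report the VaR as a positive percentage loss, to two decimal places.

8.97

r̄ = (5.2 − 0.2 − 9.5 + 5.1 − 2.2 − 1.2 − 1.3 + 0.1) / 8 = -0.5000%
Σ(r − r̄)² = (5.2 − (-0.5000))² + (-0.2 − (-0.5000))² + … = 149.3200
population σ = √(149.3200 / 8) = √18.6650 = 4.3203%
VaR = −(r̄ − z·σ) = −(-0.5000 − 1.960 × 4.3203) = −(-8.9678) = 8.9678%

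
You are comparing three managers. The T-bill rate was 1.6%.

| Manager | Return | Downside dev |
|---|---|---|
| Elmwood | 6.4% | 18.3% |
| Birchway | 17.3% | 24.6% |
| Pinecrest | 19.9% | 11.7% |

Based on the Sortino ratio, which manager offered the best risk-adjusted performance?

Elmwood: Sortino ratio = (6.4% − 1.6%) / 18.3% = 0.262
Birchway: Sortino ratio = (17.3% − 1.6%) / 24.6% = 0.638
Pinecrest: Sortino ratio = (19.9% − 1.6%) / 11.7% = 1.564
Highest: Pinecrest (1.564).

Pinecrest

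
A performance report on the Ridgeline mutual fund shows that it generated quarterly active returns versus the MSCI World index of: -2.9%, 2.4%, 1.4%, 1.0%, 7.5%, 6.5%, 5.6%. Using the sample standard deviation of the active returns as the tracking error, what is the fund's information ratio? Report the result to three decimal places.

Mean return μ = 21.50 / 7 = 3.0714%
Sample std dev = √[80.9543 / 6] = 3.6732%
IR = μ / tracking error = 3.0714 / 3.6732 = 0.8362

0.836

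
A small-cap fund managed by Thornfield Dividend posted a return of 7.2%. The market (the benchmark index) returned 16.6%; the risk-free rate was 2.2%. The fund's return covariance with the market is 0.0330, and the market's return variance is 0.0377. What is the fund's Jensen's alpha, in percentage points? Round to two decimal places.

-7.60

β = Cov / Var = 0.0330 / 0.0377 = 0.8753
E[R] = Rf + β(Rm − Rf) = 2.2% + 0.8753 × (16.6% − 2.2%) = 14.8043%
α = Rp − E[R] = 7.2% − 14.8043% = -7.6043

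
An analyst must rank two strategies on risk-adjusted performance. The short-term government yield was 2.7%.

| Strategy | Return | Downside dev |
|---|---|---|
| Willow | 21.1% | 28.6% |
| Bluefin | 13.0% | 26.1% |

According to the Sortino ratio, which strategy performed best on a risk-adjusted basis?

Willow: Sortino ratio = (21.1% − 2.7%) / 28.6% = 0.643
Bluefin: Sortino ratio = (13.0% − 2.7%) / 26.1% = 0.395
Highest: Willow (0.643).

Willow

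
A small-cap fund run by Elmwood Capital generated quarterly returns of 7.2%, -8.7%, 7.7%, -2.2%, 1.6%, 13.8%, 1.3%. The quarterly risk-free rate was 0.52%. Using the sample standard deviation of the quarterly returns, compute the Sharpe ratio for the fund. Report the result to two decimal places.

0.33

r̄ = (7.2 − 8.7 + 7.7 − 2.2 + 1.6 + 13.8 + 1.3) / 7 = 2.9571%
Σ(r − r̄)² = (7.2 − 2.9571)² + (-8.7 − 2.9571)² + (7.7 − 2.9571)² + … = 325.1371
σ = √[325.1371 / 6] = 7.3614%
Sharpe = (r̄ − rf) / σ = (2.9571 − 0.52) / 7.3614 = 2.4371 / 7.3614 = 0.3311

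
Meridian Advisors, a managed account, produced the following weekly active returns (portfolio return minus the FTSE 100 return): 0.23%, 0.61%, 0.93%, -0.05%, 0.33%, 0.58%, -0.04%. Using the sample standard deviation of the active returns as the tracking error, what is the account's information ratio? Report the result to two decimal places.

Mean return r̄ = 2.590 / 7 = 0.3700%
Sample std dev = √[0.7810 / 6] = 0.3608%
IR = r̄ / tracking error = 0.3700 / 0.3608 = 1.0255

1.03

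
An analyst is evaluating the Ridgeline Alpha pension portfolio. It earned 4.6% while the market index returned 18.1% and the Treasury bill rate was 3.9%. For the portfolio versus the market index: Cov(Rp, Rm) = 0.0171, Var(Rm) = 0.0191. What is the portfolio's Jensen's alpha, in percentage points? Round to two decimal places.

-12.01

β = Cov / Var = 0.0171 / 0.0191 = 0.8953
E[R] = Rf + β(Rm − Rf) = 3.9% + 0.8953 × (18.1% − 3.9%) = 16.6133%
α = Rp − E[R] = 4.6% − 16.6133% = -12.0133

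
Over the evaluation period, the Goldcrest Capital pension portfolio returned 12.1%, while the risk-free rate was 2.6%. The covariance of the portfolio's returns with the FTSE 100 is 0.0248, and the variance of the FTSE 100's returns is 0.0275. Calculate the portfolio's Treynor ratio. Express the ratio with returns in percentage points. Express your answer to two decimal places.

β = Cov / Var = 0.0248 / 0.0275 = 0.9018
Treynor = (Rp − Rf) / β = (12.1% − 2.6%) / 0.9018 = 9.50 / 0.9018 = 10.5345

10.53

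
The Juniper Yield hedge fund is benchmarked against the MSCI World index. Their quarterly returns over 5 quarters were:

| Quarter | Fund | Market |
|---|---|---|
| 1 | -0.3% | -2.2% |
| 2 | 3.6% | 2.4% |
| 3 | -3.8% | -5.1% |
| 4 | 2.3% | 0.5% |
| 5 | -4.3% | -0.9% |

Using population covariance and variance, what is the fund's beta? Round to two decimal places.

r̄p = -0.5000%,  r̄m = -1.0600%
Cov = Σ(rp − r̄p)(rm − r̄m) / 5 = 6.2100
Var(rm) = Σ(rm − r̄m)² / 5 = 6.4104
β = Cov / Var = 6.2100 / 6.4104 = 0.9687

0.97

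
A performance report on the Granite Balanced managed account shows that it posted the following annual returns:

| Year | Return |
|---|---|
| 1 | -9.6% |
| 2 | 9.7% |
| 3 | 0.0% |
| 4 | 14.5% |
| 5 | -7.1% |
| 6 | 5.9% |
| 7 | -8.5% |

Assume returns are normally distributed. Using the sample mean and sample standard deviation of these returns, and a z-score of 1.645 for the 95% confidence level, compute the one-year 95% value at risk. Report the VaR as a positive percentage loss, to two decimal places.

15.06

Mean return μ = 4.90 / 7 = 0.7000%
Sample std dev = √[550.5400 / 6] = 9.5790%
VaR = −(μ − z·σ) = −(0.7000 − 1.645 × 9.5790) = −(-15.0575) = 15.0575%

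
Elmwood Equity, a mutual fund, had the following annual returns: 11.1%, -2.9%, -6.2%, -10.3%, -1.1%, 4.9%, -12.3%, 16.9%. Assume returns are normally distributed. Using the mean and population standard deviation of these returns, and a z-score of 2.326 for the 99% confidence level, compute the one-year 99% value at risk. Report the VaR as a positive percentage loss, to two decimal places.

22.33

r̄ = (11.1 − 2.9 − 6.2 − 10.3 − 1.1 + 4.9 − 12.3 + 16.9) / 8 = 0.0125%
Σ(r − r̄)² = 738.2688; population σ = √(738.2688/8) = 9.6064%
VaR = −(r̄ − z·σ) = −(0.0125 − 2.326 × 9.6064) = −(-22.3320) = 22.3320%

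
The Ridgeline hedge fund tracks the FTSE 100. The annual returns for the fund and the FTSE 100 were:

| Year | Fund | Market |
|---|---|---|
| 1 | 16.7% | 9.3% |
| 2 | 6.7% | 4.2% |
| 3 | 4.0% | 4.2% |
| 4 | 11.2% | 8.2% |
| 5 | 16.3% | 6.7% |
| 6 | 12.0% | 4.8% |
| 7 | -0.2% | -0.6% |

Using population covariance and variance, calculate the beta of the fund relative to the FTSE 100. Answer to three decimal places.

1.698

r̄p = 9.5286%,  r̄m = 5.2571%
Cov = Σ(rp − r̄p)(rm − r̄m) / 7 = 15.4812
Var(rm) = Σ(rm − r̄m)² / 7 = 9.1196
β = Cov / Var = 15.4812 / 9.1196 = 1.6976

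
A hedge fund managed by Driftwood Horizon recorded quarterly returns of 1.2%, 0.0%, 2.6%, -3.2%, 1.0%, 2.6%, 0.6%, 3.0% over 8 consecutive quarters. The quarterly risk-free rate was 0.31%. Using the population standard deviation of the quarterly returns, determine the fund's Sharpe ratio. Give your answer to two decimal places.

μ = (1.2 + 0 + 2.6 − 3.2 + 1 + 2.6 + 0.6 + 3) / 8 = 0.9750%
Σ(r − μ)² = (1.2 − 0.9750)² + (0 − 0.9750)² + (2.6 − 0.9750)² + … = 27.9550
σ = √[27.9550 / 8] = 1.8693%
Sharpe = (μ − rf) / σ = (0.9750 − 0.31) / 1.8693 = 0.6650 / 1.8693 = 0.3557

0.36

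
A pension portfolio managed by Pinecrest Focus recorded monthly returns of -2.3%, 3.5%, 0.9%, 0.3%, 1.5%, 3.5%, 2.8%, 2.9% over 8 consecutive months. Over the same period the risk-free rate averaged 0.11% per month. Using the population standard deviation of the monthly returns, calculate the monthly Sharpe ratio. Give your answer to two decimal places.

0.82

r̄ = (-2.3 + 3.5 + 0.9 + 0.3 + 1.5 + 3.5 + 2.8 + 2.9) / 8 = 13.10 / 8 = 1.6375%
Σ(r − r̄)² = (-2.3 − 1.6375)² + (3.5 − 1.6375)² + (0.9 − 1.6375)² + … = 27.7388
σ = √[27.7388 / 8] = 1.8621%
Sharpe = (r̄ − rf) / σ = (1.6375 − 0.11) / 1.8621 = 1.5275 / 1.8621 = 0.8203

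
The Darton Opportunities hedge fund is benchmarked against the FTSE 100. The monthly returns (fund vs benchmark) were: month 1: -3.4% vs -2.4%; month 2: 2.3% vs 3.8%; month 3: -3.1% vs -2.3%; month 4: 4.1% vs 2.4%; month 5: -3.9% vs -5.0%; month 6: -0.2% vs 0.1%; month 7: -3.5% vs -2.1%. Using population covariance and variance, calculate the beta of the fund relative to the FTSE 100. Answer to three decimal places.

r̄p = -1.1000%,  r̄m = -0.7857%
Cov = Σ(rp − r̄p)(rm − r̄m) / 7 = 7.8071
Var(rm) = Σ(rm − r̄m)² / 7 = 8.0498
β = Cov / Var = 7.8071 / 8.0498 = 0.9699

0.970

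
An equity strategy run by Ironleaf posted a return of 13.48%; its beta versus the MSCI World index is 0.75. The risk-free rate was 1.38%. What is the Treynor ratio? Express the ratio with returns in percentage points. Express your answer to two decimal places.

Treynor = (Rp − Rf) / β = (13.48% − 1.38%) / 0.75 = 12.10 / 0.75 = 16.1333

16.13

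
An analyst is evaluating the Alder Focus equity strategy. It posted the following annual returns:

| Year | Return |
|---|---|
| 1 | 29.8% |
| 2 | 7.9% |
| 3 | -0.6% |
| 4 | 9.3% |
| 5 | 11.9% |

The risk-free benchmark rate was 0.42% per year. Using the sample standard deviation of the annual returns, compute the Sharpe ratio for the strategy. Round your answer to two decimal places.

1.01

μ = (29.8 + 7.9 − 0.6 + 9.3 + 11.9) / 5 = 58.30 / 5 = 11.6600%
Sample σ = √[Σ(r − μ)² / 4] = √[499.1320 / 4] = √124.7830 = 11.1706%
Sharpe = (μ − rf) / σ = (11.6600 − 0.42) / 11.1706 = 11.2400 / 11.1706 = 1.0062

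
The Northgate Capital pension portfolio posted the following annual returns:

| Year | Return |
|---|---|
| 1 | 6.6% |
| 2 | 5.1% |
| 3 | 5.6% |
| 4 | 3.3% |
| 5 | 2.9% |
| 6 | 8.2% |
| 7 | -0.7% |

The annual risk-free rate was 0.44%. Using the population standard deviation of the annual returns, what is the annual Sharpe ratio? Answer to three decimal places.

r̄ = (6.6 + 5.1 + 5.6 + 3.3 + 2.9 + 8.2 − 0.7) / 7 = 31.00 / 7 = 4.4286%
Σ(r − r̄)² = (6.6 − 4.4286)² + (5.1 − 4.4286)² + (5.6 − 4.4286)² + … = 50.6743
σ = √[50.6743 / 7] = 2.6906%
Sharpe = (r̄ − rf) / σ = (4.4286 − 0.44) / 2.6906 = 3.9886 / 2.6906 = 1.4824

1.482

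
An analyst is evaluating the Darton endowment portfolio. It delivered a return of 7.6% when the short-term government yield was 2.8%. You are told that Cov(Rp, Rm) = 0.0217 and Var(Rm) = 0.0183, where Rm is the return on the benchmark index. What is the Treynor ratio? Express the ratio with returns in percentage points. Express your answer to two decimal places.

β = Cov / Var = 0.0217 / 0.0183 = 1.1858
Treynor = (Rp − Rf) / β = (7.6% − 2.8%) / 1.1858 = 4.80 / 1.1858 = 4.0479

4.05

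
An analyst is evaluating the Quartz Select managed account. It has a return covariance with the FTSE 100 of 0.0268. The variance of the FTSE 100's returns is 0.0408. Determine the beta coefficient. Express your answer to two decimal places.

0.66

β = Cov(Rp, Rm) / Var(Rm) = 0.0268 / 0.0408 = 0.6569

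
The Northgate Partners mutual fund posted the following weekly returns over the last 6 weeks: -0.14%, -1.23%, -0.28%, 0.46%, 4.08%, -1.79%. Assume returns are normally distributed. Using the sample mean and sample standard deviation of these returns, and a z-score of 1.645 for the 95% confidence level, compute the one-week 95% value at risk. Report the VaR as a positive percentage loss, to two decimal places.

Mean return μ = 1.100 / 6 = 0.1833%
Sample std dev = √[21.4713 / 5] = 2.0723%
VaR = −(μ − z·σ) = −(0.1833 − 1.645 × 2.0723) = −(-3.2256) = 3.2256%

3.23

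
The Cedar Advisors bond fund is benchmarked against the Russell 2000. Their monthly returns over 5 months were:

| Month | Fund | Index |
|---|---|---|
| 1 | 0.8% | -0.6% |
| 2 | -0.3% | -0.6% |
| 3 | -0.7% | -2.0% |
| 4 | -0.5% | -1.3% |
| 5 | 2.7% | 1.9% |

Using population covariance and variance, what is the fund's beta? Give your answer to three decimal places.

0.914

r̄p = 0.4000%,  r̄m = -0.5200%
Cov = Σ(rp − r̄p)(rm − r̄m) / 5 = 1.5840
Var(rm) = Σ(rm − r̄m)² / 5 = 1.7336
β = Cov / Var = 1.5840 / 1.7336 = 0.9137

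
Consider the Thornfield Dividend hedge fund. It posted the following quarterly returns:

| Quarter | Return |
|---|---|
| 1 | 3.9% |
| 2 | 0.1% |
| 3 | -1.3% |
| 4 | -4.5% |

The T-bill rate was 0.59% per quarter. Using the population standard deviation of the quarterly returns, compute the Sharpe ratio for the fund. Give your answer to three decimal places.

μ = (3.9 + 0.1 − 1.3 − 4.5) / 4 = -0.4500%
Population std dev = √[36.3500 / 4] = 3.0145%
Sharpe = (μ − rf) / σ = (-0.4500 − 0.59) / 3.0145 = -1.0400 / 3.0145 = -0.3450

-0.345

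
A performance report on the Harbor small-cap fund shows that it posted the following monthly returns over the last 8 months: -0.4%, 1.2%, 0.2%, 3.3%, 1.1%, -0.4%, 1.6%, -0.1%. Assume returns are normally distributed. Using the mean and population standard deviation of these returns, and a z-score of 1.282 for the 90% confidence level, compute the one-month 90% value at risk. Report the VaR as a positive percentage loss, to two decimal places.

Mean return μ = 6.50 / 8 = 0.8125%
Population σ = √[Σ(r − μ)² / 8] = √[11.1888 / 8] = √1.3986 = 1.1826%
VaR = −(μ − z·σ) = −(0.8125 − 1.282 × 1.1826) = −(-0.7036) = 0.7036%

0.70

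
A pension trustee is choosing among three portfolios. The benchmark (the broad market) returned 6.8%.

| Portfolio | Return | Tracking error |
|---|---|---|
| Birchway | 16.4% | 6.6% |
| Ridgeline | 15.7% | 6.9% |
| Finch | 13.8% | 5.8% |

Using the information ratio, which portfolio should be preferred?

Birchway

Birchway: IR = (16.4% − 6.8%) / 6.6% = 1.455
Ridgeline: IR = (15.7% − 6.8%) / 6.9% = 1.290
Finch: IR = (13.8% − 6.8%) / 5.8% = 1.207
Highest: Birchway (1.455).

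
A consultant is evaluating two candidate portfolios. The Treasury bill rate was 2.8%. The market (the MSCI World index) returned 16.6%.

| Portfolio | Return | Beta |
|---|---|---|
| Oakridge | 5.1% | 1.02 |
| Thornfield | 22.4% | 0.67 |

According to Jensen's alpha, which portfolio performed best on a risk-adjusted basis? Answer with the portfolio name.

Oakridge: α = 5.1% − [2.8% + 1.02 × (16.6% − 2.8%)] = -11.776
Thornfield: α = 22.4% − [2.8% + 0.67 × (16.6% − 2.8%)] = 10.354
Highest: Thornfield (10.354).

Thornfield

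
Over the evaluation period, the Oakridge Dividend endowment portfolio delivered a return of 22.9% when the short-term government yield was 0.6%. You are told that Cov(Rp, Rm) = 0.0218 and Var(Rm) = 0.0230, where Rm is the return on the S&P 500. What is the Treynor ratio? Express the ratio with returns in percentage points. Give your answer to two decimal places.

23.53

β = Cov / Var = 0.0218 / 0.0230 = 0.9478
Treynor = (Rp − Rf) / β = (22.9% − 0.6%) / 0.9478 = 22.30 / 0.9478 = 23.5282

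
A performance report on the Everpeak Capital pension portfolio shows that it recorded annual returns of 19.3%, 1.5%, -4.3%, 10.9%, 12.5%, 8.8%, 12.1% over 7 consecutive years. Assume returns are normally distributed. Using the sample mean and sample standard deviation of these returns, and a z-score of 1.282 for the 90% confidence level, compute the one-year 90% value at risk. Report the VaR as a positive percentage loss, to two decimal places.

1.30

r̄ = (19.3 + 1.5 − 4.3 + 10.9 + 12.5 + 8.8 + 12.1) / 7 = 60.80 / 7 = 8.6857%
Σ(r − r̄)² = (19.3 − 8.6857)² + (1.5 − 8.6857)² + (-4.3 − 8.6857)² + … = 364.0486
sample σ = √(364.0486 / 6) = √60.6748 = 7.7894%
VaR = −(r̄ − z·σ) = −(8.6857 − 1.282 × 7.7894) = −(-1.3003) = 1.3003%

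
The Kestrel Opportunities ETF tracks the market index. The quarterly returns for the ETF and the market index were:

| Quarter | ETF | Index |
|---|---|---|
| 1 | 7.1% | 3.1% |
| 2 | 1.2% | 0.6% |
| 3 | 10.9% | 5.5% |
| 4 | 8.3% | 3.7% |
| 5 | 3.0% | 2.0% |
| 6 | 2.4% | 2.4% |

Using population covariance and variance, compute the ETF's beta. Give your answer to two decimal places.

r̄p = 5.4833%,  r̄m = 2.8833%
Cov = Σ(rp − r̄p)(rm − r̄m) / 6 = 5.0481
Var(rm) = Σ(rm − r̄m)² / 6 = 2.2981
β = Cov / Var = 5.0481 / 2.2981 = 2.1966

2.20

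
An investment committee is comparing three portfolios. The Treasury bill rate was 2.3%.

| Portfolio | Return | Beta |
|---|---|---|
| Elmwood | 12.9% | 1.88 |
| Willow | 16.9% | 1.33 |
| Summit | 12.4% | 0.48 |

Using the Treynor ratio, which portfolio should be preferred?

Summit

Elmwood: Treynor = (12.9% − 2.3%) / 1.88 = 5.638
Willow: Treynor = (16.9% − 2.3%) / 1.33 = 10.977
Summit: Treynor = (12.4% − 2.3%) / 0.48 = 21.042
Highest: Summit (21.042).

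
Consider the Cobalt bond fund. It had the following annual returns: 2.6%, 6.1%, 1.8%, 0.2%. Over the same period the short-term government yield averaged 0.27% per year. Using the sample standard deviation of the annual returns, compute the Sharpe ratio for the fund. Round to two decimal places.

r̄ = (2.6 + 6.1 + 1.8 + 0.2) / 4 = 10.70 / 4 = 2.6750%
Σ(r − r̄)² = (2.6 − 2.6750)² + (6.1 − 2.6750)² + … = 18.6275
σ = √[18.6275 / 3] = 2.4918%
Sharpe = (r̄ − rf) / σ = (2.6750 − 0.27) / 2.4918 = 2.4050 / 2.4918 = 0.9652

0.97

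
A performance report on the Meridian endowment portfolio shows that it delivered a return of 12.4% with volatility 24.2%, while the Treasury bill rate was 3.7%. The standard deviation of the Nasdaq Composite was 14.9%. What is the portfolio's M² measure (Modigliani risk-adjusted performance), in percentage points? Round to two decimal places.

Sharpe = (Rp − Rf) / σp = (12.4% − 3.7%) / 24.2% = 0.3595
M² = Rf + Sharpe × σm = 3.7% + 0.3595 × 14.9% = 9.0566%

9.06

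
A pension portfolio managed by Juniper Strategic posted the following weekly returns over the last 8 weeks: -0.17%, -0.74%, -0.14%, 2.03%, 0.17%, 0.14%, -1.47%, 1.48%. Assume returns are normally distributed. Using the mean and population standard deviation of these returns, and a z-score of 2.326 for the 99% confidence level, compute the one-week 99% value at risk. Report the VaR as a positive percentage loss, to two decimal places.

2.29

r̄ = (-0.17 − 0.74 − 0.14 + 2.03 + 0.17 + 0.14 − 1.47 + 1.48) / 8 = 0.1625%
Σ(r − r̄)² = (-0.17 − 0.1625)² + (-0.74 − 0.1625)² + (-0.14 − 0.1625)² + … = 8.9056
σ = √[8.9056 / 8] = 1.0551%
VaR = −(r̄ − z·σ) = −(0.1625 − 2.326 × 1.0551) = −(-2.2917) = 2.2917%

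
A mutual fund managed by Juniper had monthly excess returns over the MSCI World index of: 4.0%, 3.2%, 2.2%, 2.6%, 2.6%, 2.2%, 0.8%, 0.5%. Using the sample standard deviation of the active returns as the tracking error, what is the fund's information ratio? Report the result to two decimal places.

r̄ = (4 + 3.2 + 2.2 + 2.6 + 2.6 + 2.2 + 0.8 + 0.5) / 8 = 18.10 / 8 = 2.2625%
Σ(r − r̄)² = (4 − 2.2625)² + (3.2 − 2.2625)² + (2.2 − 2.2625)² + … = 9.3788
sample σ = √(9.3788 / 7) = √1.3398 = 1.1575%
IR = r̄ / tracking error = 2.2625 / 1.1575 = 1.9546

1.95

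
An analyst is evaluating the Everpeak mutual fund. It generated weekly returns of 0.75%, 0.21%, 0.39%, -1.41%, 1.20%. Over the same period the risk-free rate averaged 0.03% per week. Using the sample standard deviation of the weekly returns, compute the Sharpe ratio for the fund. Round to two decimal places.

r̄ = (0.75 + 0.21 + 0.39 − 1.41 + 1.2) / 5 = 0.2280%
Σ(r − r̄)² = 3.9269; sample σ = √(3.9269/4) = 0.9908%
Sharpe = (r̄ − rf) / σ = (0.2280 − 0.03) / 0.9908 = 0.1980 / 0.9908 = 0.1998

0.20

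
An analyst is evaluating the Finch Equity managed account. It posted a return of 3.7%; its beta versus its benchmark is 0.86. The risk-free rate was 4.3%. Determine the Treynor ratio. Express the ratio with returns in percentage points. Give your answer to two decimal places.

-0.70

Treynor = (Rp − Rf) / β = (3.7% − 4.3%) / 0.86 = -0.60 / 0.86 = -0.6977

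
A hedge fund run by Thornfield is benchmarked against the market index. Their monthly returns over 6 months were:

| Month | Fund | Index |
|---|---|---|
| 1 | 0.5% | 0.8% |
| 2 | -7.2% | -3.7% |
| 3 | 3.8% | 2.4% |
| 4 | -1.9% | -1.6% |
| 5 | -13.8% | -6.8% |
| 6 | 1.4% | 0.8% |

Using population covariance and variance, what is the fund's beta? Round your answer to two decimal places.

1.89

r̄p = -2.8667%,  r̄m = -1.3500%
Cov = Σ(rp − r̄p)(rm − r̄m) / 6 = 18.4900
Var(rm) = Σ(rm − r̄m)² / 6 = 9.7658
β = Cov / Var = 18.4900 / 9.7658 = 1.8933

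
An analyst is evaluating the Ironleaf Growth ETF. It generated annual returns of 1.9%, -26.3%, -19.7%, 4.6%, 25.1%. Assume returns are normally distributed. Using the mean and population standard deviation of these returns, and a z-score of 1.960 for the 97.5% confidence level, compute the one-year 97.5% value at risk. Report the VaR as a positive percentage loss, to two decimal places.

r̄ = (1.9 − 26.3 − 19.7 + 4.6 + 25.1) / 5 = -2.8800%
Population σ = √[Σ(r − r̄)² / 5] = √[1693.0880 / 5] = √338.6176 = 18.4016%
VaR = −(r̄ − z·σ) = −(-2.8800 − 1.960 × 18.4016) = −(-38.9471) = 38.9471%

38.95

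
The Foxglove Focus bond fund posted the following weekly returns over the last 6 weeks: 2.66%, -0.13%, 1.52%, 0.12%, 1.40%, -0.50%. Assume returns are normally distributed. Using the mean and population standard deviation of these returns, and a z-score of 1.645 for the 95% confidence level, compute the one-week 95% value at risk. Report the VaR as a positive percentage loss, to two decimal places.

0.97

Mean return μ = 5.070 / 6 = 0.8450%
Population std dev = √[7.3432 / 6] = 1.1063%
VaR = −(μ − z·σ) = −(0.8450 − 1.645 × 1.1063) = −(-0.9749) = 0.9749%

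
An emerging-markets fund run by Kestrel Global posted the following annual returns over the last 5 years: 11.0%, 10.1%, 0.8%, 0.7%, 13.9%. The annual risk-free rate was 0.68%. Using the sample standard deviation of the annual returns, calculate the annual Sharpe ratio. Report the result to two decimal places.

1.08

r̄ = (11 + 10.1 + 0.8 + 0.7 + 13.9) / 5 = 36.50 / 5 = 7.3000%
Sample σ = √[Σ(r − r̄)² / 4] = √[150.9000 / 4] = √37.7250 = 6.1421%
Sharpe = (r̄ − rf) / σ = (7.3000 − 0.68) / 6.1421 = 6.6200 / 6.1421 = 1.0778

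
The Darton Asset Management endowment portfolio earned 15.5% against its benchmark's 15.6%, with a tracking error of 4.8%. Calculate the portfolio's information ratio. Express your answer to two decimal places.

IR = (Rp − Rb) / TE = (15.5% − 15.6%) / 4.8% = -0.10% / 4.8% = -0.0208

-0.02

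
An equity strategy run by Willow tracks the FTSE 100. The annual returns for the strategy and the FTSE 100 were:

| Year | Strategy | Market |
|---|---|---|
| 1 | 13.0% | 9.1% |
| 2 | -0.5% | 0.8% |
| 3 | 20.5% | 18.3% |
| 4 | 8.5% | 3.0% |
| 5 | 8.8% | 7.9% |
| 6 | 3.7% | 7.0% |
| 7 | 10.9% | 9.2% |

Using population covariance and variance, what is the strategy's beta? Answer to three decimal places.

1.081

r̄p = 9.2714%,  r̄m = 7.9000%
Cov = Σ(rp − r̄p)(rm − r̄m) / 7 = 28.7914
Var(rm) = Σ(rm − r̄m)² / 7 = 26.6457
β = Cov / Var = 28.7914 / 26.6457 = 1.0805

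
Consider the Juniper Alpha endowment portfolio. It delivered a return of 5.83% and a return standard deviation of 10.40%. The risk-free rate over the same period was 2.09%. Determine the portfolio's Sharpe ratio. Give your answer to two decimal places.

Sharpe = (Rp − Rf) / σp = (5.83% − 2.09%) / 10.40% = 3.74% / 10.40% = 0.3596

0.36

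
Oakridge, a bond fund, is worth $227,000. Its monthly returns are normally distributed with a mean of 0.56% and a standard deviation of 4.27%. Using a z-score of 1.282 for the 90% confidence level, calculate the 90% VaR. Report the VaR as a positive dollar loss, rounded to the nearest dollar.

$11,155

Return at the 90% tail: μ − z·σ = 0.56% − 1.282 × 4.27% = 0.56 − 5.47414 = -4.91414%
VaR = −(-4.91414%) × $227,000 = 4.91414% × $227,000 = $11,155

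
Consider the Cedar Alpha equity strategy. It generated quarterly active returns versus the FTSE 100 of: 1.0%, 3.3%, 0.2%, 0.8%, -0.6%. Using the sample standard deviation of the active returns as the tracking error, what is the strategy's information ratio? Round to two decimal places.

0.64

μ = (1 + 3.3 + 0.2 + 0.8 − 0.6) / 5 = 4.70 / 5 = 0.9400%
Sample std dev = √[8.5120 / 4] = 1.4588%
IR = μ / tracking error = 0.9400 / 1.4588 = 0.6444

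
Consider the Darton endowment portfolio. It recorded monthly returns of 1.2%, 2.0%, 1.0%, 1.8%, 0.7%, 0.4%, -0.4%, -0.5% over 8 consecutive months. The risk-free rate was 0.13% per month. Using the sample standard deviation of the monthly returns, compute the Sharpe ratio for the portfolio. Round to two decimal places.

Mean return μ = 6.20 / 8 = 0.7750%
Σ(r − μ)² = 5.9350; sample σ = √(5.9350/7) = 0.9208%
Sharpe = (μ − rf) / σ = (0.7750 − 0.13) / 0.9208 = 0.6450 / 0.9208 = 0.7005

0.70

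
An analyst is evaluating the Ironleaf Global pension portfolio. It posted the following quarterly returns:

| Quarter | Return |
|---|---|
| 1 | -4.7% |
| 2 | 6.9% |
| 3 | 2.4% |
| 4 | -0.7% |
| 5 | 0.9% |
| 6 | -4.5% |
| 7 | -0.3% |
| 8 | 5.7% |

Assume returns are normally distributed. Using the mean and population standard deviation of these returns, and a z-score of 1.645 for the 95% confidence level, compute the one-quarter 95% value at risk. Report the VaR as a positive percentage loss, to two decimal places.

r̄ = (-4.7 + 6.9 + 2.4 − 0.7 + 0.9 − 4.5 − 0.3 + 5.7) / 8 = 5.70 / 8 = 0.7125%
Population std dev = √[125.5288 / 8] = 3.9612%
VaR = −(r̄ − z·σ) = −(0.7125 − 1.645 × 3.9612) = −(-5.8037) = 5.8037%

5.80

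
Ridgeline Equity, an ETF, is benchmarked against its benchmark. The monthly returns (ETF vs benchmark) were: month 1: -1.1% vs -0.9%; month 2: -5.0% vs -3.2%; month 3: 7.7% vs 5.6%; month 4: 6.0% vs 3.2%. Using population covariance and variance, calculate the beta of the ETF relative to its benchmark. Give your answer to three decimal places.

1.493

r̄p = 1.9000%,  r̄m = 1.1750%
Cov = Σ(rp − r̄p)(rm − r̄m) / 4 = 17.5950
Var(rm) = Σ(rm − r̄m)² / 4 = 11.7819
β = Cov / Var = 17.5950 / 11.7819 = 1.4934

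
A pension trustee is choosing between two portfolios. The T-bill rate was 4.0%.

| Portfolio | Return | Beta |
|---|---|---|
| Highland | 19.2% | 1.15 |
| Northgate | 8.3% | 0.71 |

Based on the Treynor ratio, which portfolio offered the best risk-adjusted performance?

Highland

Highland: Treynor = (19.2% − 4.0%) / 1.15 = 13.217
Northgate: Treynor = (8.3% − 4.0%) / 0.71 = 6.056
Highest: Highland (13.217).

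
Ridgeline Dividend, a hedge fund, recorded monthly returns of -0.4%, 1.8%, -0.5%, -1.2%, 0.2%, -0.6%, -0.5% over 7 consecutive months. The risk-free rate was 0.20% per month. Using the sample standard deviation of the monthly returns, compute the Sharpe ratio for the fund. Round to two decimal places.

Mean return r̄ = -1.20 / 7 = -0.1714%
Sample σ = √[Σ(r − r̄)² / 6] = √[5.5343 / 6] = √0.9224 = 0.9604%
Sharpe = (r̄ − rf) / σ = (-0.1714 − 0.2) / 0.9604 = -0.3714 / 0.9604 = -0.3867

-0.39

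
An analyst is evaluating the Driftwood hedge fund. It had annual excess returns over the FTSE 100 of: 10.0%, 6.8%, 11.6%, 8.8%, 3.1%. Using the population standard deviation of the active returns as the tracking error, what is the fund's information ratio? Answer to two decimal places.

2.75

μ = (10 + 6.8 + 11.6 + 8.8 + 3.1) / 5 = 8.0600%
Population std dev = √[43.0320 / 5] = 2.9337%
IR = μ / tracking error = 8.0600 / 2.9337 = 2.7474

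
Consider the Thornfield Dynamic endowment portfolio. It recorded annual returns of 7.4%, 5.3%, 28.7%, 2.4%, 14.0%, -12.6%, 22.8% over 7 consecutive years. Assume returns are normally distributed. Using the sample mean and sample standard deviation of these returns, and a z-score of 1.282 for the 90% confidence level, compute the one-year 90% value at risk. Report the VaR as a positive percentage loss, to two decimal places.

7.85

r̄ = (7.4 + 5.3 + 28.7 + 2.4 + 14 − 12.6 + 22.8) / 7 = 9.7143%
Σ(r − r̄)² = (7.4 − 9.7143)² + (5.3 − 9.7143)² + (28.7 − 9.7143)² + … = 1126.3286
σ = √[1126.3286 / 6] = 13.7011%
VaR = −(r̄ − z·σ) = −(9.7143 − 1.282 × 13.7011) = −(-7.8505) = 7.8505%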